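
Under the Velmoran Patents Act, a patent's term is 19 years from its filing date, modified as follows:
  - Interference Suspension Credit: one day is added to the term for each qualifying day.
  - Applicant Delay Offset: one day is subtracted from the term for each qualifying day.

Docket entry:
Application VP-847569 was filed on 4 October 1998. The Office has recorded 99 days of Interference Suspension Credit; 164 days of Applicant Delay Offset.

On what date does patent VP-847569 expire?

Base term: filing date + 19 years → 4 October 2017.
Interference Suspension Credit: +99 days → 11 January 2018.
Applicant Delay Offset: −164 days → 31 July 2017.

2017-07-31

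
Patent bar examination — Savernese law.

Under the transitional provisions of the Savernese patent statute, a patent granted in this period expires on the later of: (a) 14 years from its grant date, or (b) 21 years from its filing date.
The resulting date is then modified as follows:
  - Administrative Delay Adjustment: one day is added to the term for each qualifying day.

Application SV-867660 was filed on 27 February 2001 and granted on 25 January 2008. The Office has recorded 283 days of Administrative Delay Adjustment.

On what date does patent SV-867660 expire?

December 7, 2022

(a) grant + 14 years → 25 January 2022.
(b) filing + 21 years → 27 February 2022.
Later of the two: 27 February 2022.
Administrative Delay Adjustment: +283 days → 7 December 2022.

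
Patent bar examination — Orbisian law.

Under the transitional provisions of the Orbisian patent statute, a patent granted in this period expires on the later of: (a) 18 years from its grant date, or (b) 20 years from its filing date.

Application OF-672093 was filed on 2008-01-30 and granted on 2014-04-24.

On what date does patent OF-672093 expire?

(a) grant + 18 years → 24 April 2032.
(b) filing + 20 years → 30 January 2028.
Later of the two: 24 April 2032.

2032-04-24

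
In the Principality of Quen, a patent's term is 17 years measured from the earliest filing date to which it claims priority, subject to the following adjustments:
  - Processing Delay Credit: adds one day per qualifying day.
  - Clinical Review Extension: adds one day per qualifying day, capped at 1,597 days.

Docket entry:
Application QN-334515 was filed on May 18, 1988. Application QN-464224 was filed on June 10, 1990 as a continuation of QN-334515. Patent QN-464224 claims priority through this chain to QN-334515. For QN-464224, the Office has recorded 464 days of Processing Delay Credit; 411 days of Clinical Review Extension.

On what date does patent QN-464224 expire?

Earliest priority filing: 18 May 1988.
Base term: 18 May 1988 + 17 years → 18 May 2005.
Processing Delay Credit: +464 days → 25 August 2006.
Clinical Review Extension: 411 days (within the 1597-day cap) → +411 days → 10 October 2007.

October 10, 2007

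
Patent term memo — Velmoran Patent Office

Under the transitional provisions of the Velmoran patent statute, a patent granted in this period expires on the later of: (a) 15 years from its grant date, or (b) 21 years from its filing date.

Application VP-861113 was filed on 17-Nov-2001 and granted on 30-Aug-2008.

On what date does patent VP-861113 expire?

August 30, 2023

(a) grant + 15 years → 30 August 2023.
(b) filing + 21 years → 17 November 2022.
Later of the two: 30 August 2023.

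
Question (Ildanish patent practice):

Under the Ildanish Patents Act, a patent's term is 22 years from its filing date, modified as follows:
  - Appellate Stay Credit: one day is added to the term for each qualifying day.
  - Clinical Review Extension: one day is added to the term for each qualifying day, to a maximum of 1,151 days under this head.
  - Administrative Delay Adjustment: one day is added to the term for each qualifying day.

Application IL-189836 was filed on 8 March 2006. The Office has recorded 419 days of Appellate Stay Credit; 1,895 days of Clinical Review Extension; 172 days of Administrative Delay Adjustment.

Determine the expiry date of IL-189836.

Base term: filing date + 22 years → 8 March 2028.
Appellate Stay Credit: +419 days → 1 May 2029.
Clinical Review Extension: 1895 days claimed exceeds the 1151-day cap, so +1151 days → 25 June 2032.
Administrative Delay Adjustment: +172 days → 14 December 2032.

2032-12-14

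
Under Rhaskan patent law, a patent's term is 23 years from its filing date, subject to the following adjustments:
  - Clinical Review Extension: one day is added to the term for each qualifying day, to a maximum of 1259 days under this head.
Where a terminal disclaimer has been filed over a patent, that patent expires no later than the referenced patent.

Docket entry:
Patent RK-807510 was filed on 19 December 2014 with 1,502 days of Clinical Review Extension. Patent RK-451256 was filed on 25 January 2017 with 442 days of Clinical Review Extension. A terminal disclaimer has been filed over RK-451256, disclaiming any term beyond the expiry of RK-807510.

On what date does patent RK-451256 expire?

April 11, 2041

Natural term of RK-451256:
  Base: filing + 23 years → 25 January 2040.
  Clinical Review Extension: 442 days (within the 1259-day cap) → +442 days → 11 April 2041.
Expiry of referenced patent RK-807510:
  Base: filing + 23 years → 19 December 2037.
  Clinical Review Extension: 1502 days claimed exceeds the 1259-day cap, so +1259 days → 31 May 2041.
Terminal disclaimer: RK-451256 expires on the earlier of 11 April 2041 and 31 May 2041.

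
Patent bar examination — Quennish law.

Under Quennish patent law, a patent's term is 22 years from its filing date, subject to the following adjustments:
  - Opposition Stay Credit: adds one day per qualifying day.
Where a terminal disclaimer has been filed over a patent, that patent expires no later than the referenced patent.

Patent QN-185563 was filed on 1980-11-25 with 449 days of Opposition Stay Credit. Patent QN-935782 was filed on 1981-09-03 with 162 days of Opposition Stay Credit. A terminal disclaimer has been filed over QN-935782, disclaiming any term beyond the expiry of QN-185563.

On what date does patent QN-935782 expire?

2004-02-12

Natural term of QN-935782:
  Base: filing + 22 years → 3 September 2003.
  Opposition Stay Credit: +162 days → 12 February 2004.
Expiry of referenced patent QN-185563:
  Base: filing + 22 years → 25 November 2002.
  Opposition Stay Credit: +449 days → 17 February 2004.
Terminal disclaimer: QN-935782 expires on the earlier of 12 February 2004 and 17 February 2004.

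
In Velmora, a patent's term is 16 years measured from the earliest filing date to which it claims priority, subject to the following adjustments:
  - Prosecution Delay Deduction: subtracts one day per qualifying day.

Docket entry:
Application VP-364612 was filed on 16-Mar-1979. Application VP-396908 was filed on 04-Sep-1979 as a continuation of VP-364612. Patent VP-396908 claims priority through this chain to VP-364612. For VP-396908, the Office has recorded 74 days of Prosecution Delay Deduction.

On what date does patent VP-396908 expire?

1995-01-01

Earliest priority filing: 16 March 1979.
Base term: 16 March 1979 + 16 years → 16 March 1995.
Prosecution Delay Deduction: −74 days → 1 January 1995.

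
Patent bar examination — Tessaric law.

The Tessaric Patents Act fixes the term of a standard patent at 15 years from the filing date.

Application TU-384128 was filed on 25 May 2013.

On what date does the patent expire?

Filing date + 15 years → 25 May 2028.

May 25, 2028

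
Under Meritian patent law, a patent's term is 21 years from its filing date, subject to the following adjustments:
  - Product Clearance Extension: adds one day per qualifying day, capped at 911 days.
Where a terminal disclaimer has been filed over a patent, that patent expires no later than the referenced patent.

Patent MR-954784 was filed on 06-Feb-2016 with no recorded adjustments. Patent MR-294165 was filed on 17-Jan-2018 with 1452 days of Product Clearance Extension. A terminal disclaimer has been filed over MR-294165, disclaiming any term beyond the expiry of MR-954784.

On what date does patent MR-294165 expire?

Natural term of MR-294165:
  Base: filing + 21 years → 17 January 2039.
  Product Clearance Extension: 1452 days claimed exceeds the 911-day cap, so +911 days → 16 July 2041.
Expiry of referenced patent MR-954784:
  Base: filing + 21 years → 6 February 2037.
Terminal disclaimer: MR-294165 expires on the earlier of 16 July 2041 and 6 February 2037.

2037-02-06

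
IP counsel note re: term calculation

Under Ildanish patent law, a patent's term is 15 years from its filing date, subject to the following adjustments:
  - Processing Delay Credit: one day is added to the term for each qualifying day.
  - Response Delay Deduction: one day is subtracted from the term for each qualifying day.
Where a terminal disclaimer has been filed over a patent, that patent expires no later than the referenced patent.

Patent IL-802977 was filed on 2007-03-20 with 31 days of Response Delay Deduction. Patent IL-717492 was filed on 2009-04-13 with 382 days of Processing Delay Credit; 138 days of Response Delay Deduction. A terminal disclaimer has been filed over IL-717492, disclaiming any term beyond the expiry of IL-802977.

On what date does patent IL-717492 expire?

February 17, 2022

Natural term of IL-717492:
  Base: filing + 15 years → 13 April 2024.
  Processing Delay Credit: +382 days → 30 April 2025.
  Response Delay Deduction: −138 days → 13 December 2024.
Expiry of referenced patent IL-802977:
  Base: filing + 15 years → 20 March 2022.
  Response Delay Deduction: −31 days → 17 February 2022.
Terminal disclaimer: IL-717492 expires on the earlier of 13 December 2024 and 17 February 2022.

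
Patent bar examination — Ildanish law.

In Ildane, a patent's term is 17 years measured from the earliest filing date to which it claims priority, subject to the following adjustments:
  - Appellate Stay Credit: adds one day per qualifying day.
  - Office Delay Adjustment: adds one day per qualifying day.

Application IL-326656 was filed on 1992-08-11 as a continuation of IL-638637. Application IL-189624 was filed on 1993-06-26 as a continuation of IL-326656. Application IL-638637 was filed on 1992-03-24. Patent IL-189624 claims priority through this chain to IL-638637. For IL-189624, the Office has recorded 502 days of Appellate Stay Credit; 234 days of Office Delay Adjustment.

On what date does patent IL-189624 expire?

Earliest priority filing: 24 March 1992.
Base term: 24 March 1992 + 17 years → 24 March 2009.
Appellate Stay Credit: +502 days → 8 August 2010.
Office Delay Adjustment: +234 days → 30 March 2011.

March 30, 2011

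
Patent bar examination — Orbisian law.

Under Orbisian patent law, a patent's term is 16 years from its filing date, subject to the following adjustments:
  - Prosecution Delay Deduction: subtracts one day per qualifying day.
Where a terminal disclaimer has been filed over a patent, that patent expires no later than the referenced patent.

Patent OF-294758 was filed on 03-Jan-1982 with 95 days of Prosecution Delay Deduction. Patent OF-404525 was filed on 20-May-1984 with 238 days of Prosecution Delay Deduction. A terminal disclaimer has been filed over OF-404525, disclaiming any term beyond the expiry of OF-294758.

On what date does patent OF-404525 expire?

Natural term of OF-404525:
  Base: filing + 16 years → 20 May 2000.
  Prosecution Delay Deduction: −238 days → 25 September 1999.
Expiry of referenced patent OF-294758:
  Base: filing + 16 years → 3 January 1998.
  Prosecution Delay Deduction: −95 days → 30 September 1997.
Terminal disclaimer: OF-404525 expires on the earlier of 25 September 1999 and 30 September 1997.

1997-09-30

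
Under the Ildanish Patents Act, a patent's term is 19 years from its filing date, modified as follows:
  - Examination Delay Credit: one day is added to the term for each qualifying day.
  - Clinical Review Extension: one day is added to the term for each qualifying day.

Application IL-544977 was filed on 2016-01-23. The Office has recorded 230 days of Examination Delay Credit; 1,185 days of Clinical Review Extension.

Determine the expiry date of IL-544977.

Base term: filing date + 19 years → 23 January 2035.
Examination Delay Credit: +230 days → 10 September 2035.
Clinical Review Extension: +1185 days → 8 December 2038.

December 8, 2038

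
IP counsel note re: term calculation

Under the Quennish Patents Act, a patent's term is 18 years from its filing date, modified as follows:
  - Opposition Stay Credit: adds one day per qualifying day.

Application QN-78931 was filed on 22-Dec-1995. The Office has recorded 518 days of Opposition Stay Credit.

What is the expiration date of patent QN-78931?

Base term: filing date + 18 years → 22 December 2013.
Opposition Stay Credit: +518 days → 24 May 2015.

May 24, 2015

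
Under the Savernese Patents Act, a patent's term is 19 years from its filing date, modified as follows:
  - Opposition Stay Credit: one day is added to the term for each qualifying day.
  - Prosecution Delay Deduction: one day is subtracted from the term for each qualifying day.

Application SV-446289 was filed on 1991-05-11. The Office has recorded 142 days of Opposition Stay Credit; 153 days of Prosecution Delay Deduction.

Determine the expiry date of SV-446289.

2010-04-30

Base term: filing date + 19 years → 11 May 2010.
Opposition Stay Credit: +142 days → 30 September 2010.
Prosecution Delay Deduction: −153 days → 30 April 2010.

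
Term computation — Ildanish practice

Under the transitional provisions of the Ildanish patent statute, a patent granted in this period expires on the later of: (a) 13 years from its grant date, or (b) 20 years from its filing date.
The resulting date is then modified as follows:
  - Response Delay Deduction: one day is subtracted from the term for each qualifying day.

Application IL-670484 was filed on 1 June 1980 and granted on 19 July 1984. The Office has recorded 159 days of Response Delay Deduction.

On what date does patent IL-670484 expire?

(a) grant + 13 years → 19 July 1997.
(b) filing + 20 years → 1 June 2000.
Later of the two: 1 June 2000.
Response Delay Deduction: −159 days → 25 December 1999.

December 25, 1999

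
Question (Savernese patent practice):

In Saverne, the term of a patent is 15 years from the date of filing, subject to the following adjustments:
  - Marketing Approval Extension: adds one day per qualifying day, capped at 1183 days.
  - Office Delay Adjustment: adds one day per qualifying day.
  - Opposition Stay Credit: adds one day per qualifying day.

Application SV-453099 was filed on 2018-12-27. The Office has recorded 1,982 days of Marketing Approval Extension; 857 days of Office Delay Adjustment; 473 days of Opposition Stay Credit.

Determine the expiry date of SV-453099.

2040-11-13

Base term: filing date + 15 years → 27 December 2033.
Marketing Approval Extension: 1982 days claimed exceeds the 1183-day cap, so +1183 days → 24 March 2037.
Office Delay Adjustment: +857 days → 29 July 2039.
Opposition Stay Credit: +473 days → 13 November 2040.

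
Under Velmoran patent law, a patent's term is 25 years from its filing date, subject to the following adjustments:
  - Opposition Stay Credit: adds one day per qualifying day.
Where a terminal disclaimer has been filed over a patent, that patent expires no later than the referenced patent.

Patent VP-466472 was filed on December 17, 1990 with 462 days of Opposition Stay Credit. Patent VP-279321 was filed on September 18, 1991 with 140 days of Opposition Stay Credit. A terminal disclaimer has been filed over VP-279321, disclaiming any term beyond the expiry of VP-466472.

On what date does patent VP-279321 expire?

2017-02-05

Natural term of VP-279321:
  Base: filing + 25 years → 18 September 2016.
  Opposition Stay Credit: +140 days → 5 February 2017.
Expiry of referenced patent VP-466472:
  Base: filing + 25 years → 17 December 2015.
  Opposition Stay Credit: +462 days → 23 March 2017.
Terminal disclaimer: VP-279321 expires on the earlier of 5 February 2017 and 23 March 2017.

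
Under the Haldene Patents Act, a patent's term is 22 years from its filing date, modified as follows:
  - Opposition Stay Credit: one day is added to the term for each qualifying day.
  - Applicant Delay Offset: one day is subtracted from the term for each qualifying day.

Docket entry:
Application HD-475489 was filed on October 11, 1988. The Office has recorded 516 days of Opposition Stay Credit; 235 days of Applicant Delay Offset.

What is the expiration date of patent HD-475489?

Base term: filing date + 22 years → 11 October 2010.
Opposition Stay Credit: +516 days → 10 March 2012.
Applicant Delay Offset: −235 days → 19 July 2011.

July 19, 2011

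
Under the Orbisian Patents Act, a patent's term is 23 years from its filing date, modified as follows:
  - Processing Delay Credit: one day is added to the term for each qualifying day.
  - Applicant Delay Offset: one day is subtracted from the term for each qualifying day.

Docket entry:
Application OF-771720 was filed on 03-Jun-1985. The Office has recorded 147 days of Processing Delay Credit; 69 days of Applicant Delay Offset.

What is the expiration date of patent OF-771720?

Base term: filing date + 23 years → 3 June 2008.
Processing Delay Credit: +147 days → 28 October 2008.
Applicant Delay Offset: −69 days → 20 August 2008.

August 20, 2008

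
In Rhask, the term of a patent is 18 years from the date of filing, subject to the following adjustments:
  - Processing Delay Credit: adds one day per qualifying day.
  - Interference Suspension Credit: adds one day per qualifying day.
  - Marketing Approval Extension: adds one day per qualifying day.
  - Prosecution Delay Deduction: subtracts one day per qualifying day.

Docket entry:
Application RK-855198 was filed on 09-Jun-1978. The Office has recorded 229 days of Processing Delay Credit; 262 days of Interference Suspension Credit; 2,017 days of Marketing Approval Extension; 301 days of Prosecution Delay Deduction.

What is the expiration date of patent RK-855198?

Base term: filing date + 18 years → 9 June 1996.
Processing Delay Credit: +229 days → 24 January 1997.
Interference Suspension Credit: +262 days → 13 October 1997.
Marketing Approval Extension: +2017 days → 22 April 2003.
Prosecution Delay Deduction: −301 days → 25 June 2002.

2002-06-25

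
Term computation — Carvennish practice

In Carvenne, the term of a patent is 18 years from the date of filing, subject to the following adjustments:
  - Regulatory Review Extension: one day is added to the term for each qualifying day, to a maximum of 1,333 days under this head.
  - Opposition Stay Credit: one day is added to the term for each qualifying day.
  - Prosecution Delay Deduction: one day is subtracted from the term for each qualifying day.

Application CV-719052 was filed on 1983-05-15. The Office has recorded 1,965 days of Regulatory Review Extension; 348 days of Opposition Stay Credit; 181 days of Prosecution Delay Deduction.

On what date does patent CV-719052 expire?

Base term: filing date + 18 years → 15 May 2001.
Regulatory Review Extension: 1965 days claimed exceeds the 1333-day cap, so +1333 days → 7 January 2005.
Opposition Stay Credit: +348 days → 21 December 2005.
Prosecution Delay Deduction: −181 days → 23 June 2005.

2005-06-23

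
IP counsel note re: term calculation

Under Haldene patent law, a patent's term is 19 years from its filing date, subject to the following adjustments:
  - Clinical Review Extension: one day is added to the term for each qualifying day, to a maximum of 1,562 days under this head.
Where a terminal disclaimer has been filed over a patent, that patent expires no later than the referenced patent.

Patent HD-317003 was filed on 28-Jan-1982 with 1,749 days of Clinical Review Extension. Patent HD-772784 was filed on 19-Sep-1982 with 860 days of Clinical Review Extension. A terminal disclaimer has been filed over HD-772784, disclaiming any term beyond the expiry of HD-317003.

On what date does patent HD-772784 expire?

January 27, 2004

Natural term of HD-772784:
  Base: filing + 19 years → 19 September 2001.
  Clinical Review Extension: 860 days (within the 1562-day cap) → +860 days → 27 January 2004.
Expiry of referenced patent HD-317003:
  Base: filing + 19 years → 28 January 2001.
  Clinical Review Extension: 1749 days claimed exceeds the 1562-day cap, so +1562 days → 9 May 2005.
Terminal disclaimer: HD-772784 expires on the earlier of 27 January 2004 and 9 May 2005.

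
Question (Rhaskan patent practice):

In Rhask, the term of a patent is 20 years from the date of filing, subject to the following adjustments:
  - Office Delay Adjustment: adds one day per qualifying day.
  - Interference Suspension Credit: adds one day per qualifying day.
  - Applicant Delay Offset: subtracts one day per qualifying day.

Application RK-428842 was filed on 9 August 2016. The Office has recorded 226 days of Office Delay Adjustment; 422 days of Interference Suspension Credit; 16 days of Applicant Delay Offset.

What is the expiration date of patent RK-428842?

May 3, 2038

Base term: filing date + 20 years → 9 August 2036.
Office Delay Adjustment: +226 days → 23 March 2037.
Interference Suspension Credit: +422 days → 19 May 2038.
Applicant Delay Offset: −16 days → 3 May 2038.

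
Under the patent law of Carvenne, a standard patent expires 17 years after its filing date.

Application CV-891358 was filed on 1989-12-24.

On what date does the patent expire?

Filing date + 17 years → 24 December 2006.

2006-12-24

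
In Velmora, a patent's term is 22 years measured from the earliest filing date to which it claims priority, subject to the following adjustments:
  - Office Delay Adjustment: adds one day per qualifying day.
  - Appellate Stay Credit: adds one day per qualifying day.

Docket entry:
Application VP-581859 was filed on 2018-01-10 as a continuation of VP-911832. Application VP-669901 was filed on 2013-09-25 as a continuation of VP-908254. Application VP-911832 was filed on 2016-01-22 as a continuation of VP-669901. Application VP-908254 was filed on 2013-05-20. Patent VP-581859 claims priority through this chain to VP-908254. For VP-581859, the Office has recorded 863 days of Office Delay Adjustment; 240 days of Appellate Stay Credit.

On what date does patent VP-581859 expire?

Earliest priority filing: 20 May 2013.
Base term: 20 May 2013 + 22 years → 20 May 2035.
Office Delay Adjustment: +863 days → 29 September 2037.
Appellate Stay Credit: +240 days → 27 May 2038.

2038-05-27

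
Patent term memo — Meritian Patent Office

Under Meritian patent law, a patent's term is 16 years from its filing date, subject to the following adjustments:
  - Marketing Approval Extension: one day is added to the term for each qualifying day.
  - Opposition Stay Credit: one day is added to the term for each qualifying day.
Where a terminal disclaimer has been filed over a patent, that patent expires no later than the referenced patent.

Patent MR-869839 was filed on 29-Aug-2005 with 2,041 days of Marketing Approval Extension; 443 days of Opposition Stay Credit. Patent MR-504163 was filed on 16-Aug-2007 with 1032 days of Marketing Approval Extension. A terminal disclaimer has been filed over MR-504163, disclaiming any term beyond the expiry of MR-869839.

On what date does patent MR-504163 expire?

Natural term of MR-504163:
  Base: filing + 16 years → 16 August 2023.
  Marketing Approval Extension: +1032 days → 13 June 2026.
Expiry of referenced patent MR-869839:
  Base: filing + 16 years → 29 August 2021.
  Marketing Approval Extension: +2041 days → 1 April 2027.
  Opposition Stay Credit: +443 days → 17 June 2028.
Terminal disclaimer: MR-504163 expires on the earlier of 13 June 2026 and 17 June 2028.

June 13, 2026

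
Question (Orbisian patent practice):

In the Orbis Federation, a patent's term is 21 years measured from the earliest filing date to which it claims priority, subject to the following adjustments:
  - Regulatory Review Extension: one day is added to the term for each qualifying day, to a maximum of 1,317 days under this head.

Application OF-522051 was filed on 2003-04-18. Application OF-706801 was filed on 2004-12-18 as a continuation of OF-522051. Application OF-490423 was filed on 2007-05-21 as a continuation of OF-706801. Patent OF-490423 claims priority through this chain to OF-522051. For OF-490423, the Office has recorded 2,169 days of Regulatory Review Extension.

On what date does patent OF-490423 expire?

2027-11-26

Earliest priority filing: 18 April 2003.
Base term: 18 April 2003 + 21 years → 18 April 2024.
Regulatory Review Extension: 2169 days claimed exceeds the 1317-day cap, so +1317 days → 26 November 2027.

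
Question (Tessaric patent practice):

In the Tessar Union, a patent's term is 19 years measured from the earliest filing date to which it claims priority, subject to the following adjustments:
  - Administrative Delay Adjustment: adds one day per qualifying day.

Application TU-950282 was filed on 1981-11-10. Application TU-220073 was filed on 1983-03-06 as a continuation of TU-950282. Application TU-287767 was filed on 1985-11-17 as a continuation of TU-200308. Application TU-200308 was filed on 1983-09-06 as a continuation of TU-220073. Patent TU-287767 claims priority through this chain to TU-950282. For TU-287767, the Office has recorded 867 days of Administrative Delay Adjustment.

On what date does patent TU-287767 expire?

Earliest priority filing: 10 November 1981.
Base term: 10 November 1981 + 19 years → 10 November 2000.
Administrative Delay Adjustment: +867 days → 27 March 2003.

March 27, 2003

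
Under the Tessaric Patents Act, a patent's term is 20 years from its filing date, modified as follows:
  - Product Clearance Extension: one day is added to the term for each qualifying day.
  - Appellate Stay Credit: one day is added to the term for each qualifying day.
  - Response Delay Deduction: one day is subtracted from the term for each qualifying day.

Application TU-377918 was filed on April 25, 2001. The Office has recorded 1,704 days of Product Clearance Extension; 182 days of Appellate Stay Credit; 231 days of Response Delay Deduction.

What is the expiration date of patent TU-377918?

Base term: filing date + 20 years → 25 April 2021.
Product Clearance Extension: +1704 days → 24 December 2025.
Appellate Stay Credit: +182 days → 24 June 2026.
Response Delay Deduction: −231 days → 5 November 2025.

November 5, 2025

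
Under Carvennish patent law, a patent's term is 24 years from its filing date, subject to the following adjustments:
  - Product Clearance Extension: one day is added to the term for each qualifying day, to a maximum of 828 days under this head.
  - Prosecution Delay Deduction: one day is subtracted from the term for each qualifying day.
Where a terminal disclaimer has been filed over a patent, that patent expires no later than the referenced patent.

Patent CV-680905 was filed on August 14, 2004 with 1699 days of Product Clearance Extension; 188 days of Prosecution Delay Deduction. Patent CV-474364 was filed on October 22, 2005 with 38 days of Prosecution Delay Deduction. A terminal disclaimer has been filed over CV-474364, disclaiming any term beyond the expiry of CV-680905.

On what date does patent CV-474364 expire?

Natural term of CV-474364:
  Base: filing + 24 years → 22 October 2029.
  Prosecution Delay Deduction: −38 days → 14 September 2029.
Expiry of referenced patent CV-680905:
  Base: filing + 24 years → 14 August 2028.
  Product Clearance Extension: 1699 days claimed exceeds the 828-day cap, so +828 days → 20 November 2030.
  Prosecution Delay Deduction: −188 days → 16 May 2030.
Terminal disclaimer: CV-474364 expires on the earlier of 14 September 2029 and 16 May 2030.

2029-09-14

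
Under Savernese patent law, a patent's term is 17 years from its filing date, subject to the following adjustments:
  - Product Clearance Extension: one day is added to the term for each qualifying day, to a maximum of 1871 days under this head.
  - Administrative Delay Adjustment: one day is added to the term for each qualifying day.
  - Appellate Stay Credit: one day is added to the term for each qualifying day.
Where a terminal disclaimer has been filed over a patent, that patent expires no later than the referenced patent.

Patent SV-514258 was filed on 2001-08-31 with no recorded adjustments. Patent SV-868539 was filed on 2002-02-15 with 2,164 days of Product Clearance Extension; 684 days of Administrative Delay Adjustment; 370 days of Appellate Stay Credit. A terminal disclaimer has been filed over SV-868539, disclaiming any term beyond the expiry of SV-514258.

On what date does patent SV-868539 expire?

August 31, 2018

Natural term of SV-868539:
  Base: filing + 17 years → 15 February 2019.
  Product Clearance Extension: 2164 days claimed exceeds the 1871-day cap, so +1871 days → 31 March 2024.
  Administrative Delay Adjustment: +684 days → 13 February 2026.
  Appellate Stay Credit: +370 days → 18 February 2027.
Expiry of referenced patent SV-514258:
  Base: filing + 17 years → 31 August 2018.
Terminal disclaimer: SV-868539 expires on the earlier of 18 February 2027 and 31 August 2018.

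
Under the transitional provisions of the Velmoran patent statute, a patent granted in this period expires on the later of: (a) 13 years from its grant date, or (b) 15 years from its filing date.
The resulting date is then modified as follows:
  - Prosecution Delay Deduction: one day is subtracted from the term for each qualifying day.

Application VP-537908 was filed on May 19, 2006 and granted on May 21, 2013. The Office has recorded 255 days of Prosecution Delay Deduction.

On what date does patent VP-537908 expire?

September 8, 2025

(a) grant + 13 years → 21 May 2026.
(b) filing + 15 years → 19 May 2021.
Later of the two: 21 May 2026.
Prosecution Delay Deduction: −255 days → 8 September 2025.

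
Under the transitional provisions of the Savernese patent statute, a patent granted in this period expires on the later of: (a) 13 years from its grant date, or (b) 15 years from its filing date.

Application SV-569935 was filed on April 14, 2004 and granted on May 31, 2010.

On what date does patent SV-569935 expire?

May 31, 2023

(a) grant + 13 years → 31 May 2023.
(b) filing + 15 years → 14 April 2019.
Later of the two: 31 May 2023.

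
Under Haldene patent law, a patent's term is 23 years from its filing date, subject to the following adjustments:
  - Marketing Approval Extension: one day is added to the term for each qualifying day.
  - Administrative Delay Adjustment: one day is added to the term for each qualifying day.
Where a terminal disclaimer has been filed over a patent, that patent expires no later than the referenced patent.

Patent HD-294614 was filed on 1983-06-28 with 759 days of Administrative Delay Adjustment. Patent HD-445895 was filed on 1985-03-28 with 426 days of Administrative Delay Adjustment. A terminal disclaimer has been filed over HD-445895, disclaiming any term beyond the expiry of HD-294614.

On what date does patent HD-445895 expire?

2008-07-26

Natural term of HD-445895:
  Base: filing + 23 years → 28 March 2008.
  Administrative Delay Adjustment: +426 days → 28 May 2009.
Expiry of referenced patent HD-294614:
  Base: filing + 23 years → 28 June 2006.
  Administrative Delay Adjustment: +759 days → 26 July 2008.
Terminal disclaimer: HD-445895 expires on the earlier of 28 May 2009 and 26 July 2008.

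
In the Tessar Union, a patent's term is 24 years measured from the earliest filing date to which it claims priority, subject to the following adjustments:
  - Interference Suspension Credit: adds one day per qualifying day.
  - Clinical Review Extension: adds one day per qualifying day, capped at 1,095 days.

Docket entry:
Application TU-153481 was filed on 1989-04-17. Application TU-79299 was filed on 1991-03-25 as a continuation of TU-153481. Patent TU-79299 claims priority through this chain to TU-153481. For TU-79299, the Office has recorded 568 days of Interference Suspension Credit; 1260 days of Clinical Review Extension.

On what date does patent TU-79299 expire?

November 5, 2017

Earliest priority filing: 17 April 1989.
Base term: 17 April 1989 + 24 years → 17 April 2013.
Interference Suspension Credit: +568 days → 6 November 2014.
Clinical Review Extension: 1260 days claimed exceeds the 1095-day cap, so +1095 days → 5 November 2017.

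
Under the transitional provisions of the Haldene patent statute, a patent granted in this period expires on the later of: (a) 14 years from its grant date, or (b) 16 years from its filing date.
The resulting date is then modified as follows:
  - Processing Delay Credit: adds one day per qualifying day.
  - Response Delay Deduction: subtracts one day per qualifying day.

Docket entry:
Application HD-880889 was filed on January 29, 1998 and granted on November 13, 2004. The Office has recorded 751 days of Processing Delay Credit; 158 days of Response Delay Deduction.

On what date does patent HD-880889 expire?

June 28, 2020

(a) grant + 14 years → 13 November 2018.
(b) filing + 16 years → 29 January 2014.
Later of the two: 13 November 2018.
Processing Delay Credit: +751 days → 3 December 2020.
Response Delay Deduction: −158 days → 28 June 2020.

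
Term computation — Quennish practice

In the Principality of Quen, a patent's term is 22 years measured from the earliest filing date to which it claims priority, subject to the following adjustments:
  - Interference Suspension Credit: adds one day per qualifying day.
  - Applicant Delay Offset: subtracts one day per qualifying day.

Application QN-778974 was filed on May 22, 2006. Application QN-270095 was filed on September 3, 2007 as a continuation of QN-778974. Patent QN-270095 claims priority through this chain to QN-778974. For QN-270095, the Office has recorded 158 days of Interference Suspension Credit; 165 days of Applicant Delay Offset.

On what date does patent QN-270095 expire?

Earliest priority filing: 22 May 2006.
Base term: 22 May 2006 + 22 years → 22 May 2028.
Interference Suspension Credit: +158 days → 27 October 2028.
Applicant Delay Offset: −165 days → 15 May 2028.

May 15, 2028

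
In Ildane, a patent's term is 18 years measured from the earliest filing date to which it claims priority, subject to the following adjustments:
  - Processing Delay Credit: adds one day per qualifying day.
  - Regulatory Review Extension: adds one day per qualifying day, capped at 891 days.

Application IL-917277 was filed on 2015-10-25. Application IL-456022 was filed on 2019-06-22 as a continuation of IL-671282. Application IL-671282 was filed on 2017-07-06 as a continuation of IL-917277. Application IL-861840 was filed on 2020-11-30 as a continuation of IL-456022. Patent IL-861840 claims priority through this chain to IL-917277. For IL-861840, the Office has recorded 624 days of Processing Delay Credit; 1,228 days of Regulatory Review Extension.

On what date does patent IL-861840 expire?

2037-12-18

Earliest priority filing: 25 October 2015.
Base term: 25 October 2015 + 18 years → 25 October 2033.
Processing Delay Credit: +624 days → 11 July 2035.
Regulatory Review Extension: 1228 days claimed exceeds the 891-day cap, so +891 days → 18 December 2037.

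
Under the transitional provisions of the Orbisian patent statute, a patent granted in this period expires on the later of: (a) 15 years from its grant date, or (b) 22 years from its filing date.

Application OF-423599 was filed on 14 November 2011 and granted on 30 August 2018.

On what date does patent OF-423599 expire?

(a) grant + 15 years → 30 August 2033.
(b) filing + 22 years → 14 November 2033.
Later of the two: 14 November 2033.

November 14, 2033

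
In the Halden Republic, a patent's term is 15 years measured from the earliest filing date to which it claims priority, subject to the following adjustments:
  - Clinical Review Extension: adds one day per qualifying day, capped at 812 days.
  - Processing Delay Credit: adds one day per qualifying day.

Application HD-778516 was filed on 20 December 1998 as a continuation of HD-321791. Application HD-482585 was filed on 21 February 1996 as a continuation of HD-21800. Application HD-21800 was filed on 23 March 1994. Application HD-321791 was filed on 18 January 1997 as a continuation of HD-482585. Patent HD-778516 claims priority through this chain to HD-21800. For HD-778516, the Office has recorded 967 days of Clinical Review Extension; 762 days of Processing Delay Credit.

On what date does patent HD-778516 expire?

July 14, 2013

Earliest priority filing: 23 March 1994.
Base term: 23 March 1994 + 15 years → 23 March 2009.
Clinical Review Extension: 967 days claimed exceeds the 812-day cap, so +812 days → 13 June 2011.
Processing Delay Credit: +762 days → 14 July 2013.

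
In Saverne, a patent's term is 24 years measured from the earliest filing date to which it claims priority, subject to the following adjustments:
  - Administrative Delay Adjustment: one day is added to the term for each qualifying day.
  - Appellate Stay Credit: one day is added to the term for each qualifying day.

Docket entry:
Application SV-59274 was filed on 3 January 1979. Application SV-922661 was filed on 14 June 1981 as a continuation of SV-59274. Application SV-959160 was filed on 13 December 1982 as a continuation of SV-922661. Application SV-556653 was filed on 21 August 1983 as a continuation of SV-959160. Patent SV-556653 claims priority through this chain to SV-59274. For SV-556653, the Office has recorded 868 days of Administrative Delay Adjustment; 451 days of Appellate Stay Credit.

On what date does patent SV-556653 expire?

August 14, 2006

Earliest priority filing: 3 January 1979.
Base term: 3 January 1979 + 24 years → 3 January 2003.
Administrative Delay Adjustment: +868 days → 20 May 2005.
Appellate Stay Credit: +451 days → 14 August 2006.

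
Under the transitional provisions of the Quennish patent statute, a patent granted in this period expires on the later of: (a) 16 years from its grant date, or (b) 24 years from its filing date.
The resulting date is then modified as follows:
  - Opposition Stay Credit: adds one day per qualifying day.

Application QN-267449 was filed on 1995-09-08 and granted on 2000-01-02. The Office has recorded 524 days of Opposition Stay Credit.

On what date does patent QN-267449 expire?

2021-02-13

(a) grant + 16 years → 2 January 2016.
(b) filing + 24 years → 8 September 2019.
Later of the two: 8 September 2019.
Opposition Stay Credit: +524 days → 13 February 2021.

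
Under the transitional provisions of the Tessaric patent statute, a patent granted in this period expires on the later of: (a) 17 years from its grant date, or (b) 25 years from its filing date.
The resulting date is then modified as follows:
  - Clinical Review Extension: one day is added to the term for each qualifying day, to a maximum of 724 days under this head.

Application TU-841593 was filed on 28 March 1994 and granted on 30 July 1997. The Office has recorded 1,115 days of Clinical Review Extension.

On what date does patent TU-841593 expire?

2021-03-21

(a) grant + 17 years → 30 July 2014.
(b) filing + 25 years → 28 March 2019.
Later of the two: 28 March 2019.
Clinical Review Extension: 1115 days claimed exceeds the 724-day cap, so +724 days → 21 March 2021.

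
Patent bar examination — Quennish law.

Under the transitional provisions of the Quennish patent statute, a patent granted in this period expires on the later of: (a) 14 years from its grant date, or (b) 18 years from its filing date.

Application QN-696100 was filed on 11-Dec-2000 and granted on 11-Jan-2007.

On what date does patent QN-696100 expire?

(a) grant + 14 years → 11 January 2021.
(b) filing + 18 years → 11 December 2018.
Later of the two: 11 January 2021.

January 11, 2021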